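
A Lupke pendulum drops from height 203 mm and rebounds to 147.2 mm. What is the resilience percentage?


Resilience = h_rebound / h_drop * 100
= 147.2 / 203 * 100
= 72.5%

72.5%


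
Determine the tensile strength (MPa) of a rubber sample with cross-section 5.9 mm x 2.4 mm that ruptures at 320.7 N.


Area = width * thickness = 5.9 * 2.4 = 14.16 mm^2
TS = force / area = 320.7 / 14.16 = 22.65 MPa

22.65 MPa


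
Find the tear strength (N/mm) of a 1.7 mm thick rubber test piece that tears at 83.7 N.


Tear strength = force / thickness
= 83.7 / 1.7
= 49.24 N/mm

49.24 N/mm


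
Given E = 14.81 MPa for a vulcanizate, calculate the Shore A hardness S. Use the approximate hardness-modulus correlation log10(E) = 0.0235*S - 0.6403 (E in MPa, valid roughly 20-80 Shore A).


log10(E) = 0.0235*S - 0.6403  =>  S = (log10(E) + 0.6403) / 0.0235
log10(14.81) = 1.170555
S = (1.170555 + 0.6403) / 0.0235 = 1.810855 / 0.0235
S = 77.1

Shore A = 77.1


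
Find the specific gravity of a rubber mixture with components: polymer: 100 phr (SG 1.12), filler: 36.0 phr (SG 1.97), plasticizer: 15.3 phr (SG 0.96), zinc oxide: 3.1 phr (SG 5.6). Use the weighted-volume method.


Sum of weights = 154.4
Volume contributions:
  polymer: 100/1.12 = 89.2857
  filler: 36.0/1.97 = 18.2741
  plasticizer: 15.3/0.96 = 15.9375
  zinc oxide: 3.1/5.6 = 0.5536
Sum of volumes = 124.0509
SG = 154.4 / 124.0509 = 1.245

SG = 1.245


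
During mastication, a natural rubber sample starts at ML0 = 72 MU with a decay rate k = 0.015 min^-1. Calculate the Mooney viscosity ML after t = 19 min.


ML = ML0 * exp(-k * t)
ML = 72 * exp(-0.015 * 19)
ML = 72 * 0.7520
ML = 54.15 MU

54.15 MU


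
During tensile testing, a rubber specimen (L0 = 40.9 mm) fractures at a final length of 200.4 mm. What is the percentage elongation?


Elongation = (Lf - L0) / L0 * 100
= (200.4 - 40.9) / 40.9 * 100
= 159.5 / 40.9 * 100
= 390.0%

390.0%


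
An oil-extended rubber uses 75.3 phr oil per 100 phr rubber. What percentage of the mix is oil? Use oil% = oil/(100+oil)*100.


Oil % = oil / (100 + oil) * 100
= 75.3 / (100 + 75.3) * 100
= 75.3 / 175.3 * 100
= 42.95%

42.95%


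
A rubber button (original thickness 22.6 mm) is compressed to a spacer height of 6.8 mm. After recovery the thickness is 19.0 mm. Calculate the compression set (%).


CS = (t0 - recovered) / (t0 - ts) * 100
= (22.6 - 19.0) / (22.6 - 6.8) * 100
= 3.6 / 15.8 * 100
= 22.8%

22.8%


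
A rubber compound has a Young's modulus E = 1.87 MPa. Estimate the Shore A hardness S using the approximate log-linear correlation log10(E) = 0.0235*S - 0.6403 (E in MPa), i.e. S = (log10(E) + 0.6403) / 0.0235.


log10(E) = 0.0235*S - 0.6403  =>  S = (log10(E) + 0.6403) / 0.0235
log10(1.87) = 0.271842
S = (0.271842 + 0.6403) / 0.0235 = 0.912142 / 0.0235
S = 38.8

Shore A = 38.8


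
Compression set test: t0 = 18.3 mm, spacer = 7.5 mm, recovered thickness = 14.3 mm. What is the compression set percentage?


CS = (t0 - recovered) / (t0 - ts) * 100
= (18.3 - 14.3) / (18.3 - 7.5) * 100
= 4.0 / 10.8 * 100
= 37.0%

37.0%


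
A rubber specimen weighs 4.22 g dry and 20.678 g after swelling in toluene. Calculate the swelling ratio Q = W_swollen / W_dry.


Q = W_swollen / W_dry
Q = 20.678 / 4.22
Q = 4.9

Q = 4.9


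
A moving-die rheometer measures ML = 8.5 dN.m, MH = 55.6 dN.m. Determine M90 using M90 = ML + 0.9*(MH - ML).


M90 = ML + 0.9 * (MH - ML)
M90 = 8.5 + 0.9 * (55.6 - 8.5)
M90 = 8.5 + 0.9 * 47.1
M90 = 50.89 dN.m

50.89 dN.m


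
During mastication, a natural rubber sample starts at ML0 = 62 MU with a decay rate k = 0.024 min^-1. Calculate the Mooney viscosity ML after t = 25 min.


ML = ML0 * exp(-k * t)
ML = 62 * exp(-0.024 * 25)
ML = 62 * 0.5488
ML = 34.03 MU

34.03 MU


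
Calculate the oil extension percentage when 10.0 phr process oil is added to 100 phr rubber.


Oil % = oil / (100 + oil) * 100
= 10.0 / (100 + 10.0) * 100
= 10.0 / 110.0 * 100
= 9.09%

9.09%


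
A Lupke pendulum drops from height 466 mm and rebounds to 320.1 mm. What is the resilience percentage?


Resilience = h_rebound / h_drop * 100
= 320.1 / 466 * 100
= 68.7%

68.7%


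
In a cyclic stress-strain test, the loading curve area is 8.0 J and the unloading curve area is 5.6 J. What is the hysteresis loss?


Hysteresis loss = loading - unloading
= 8.0 - 5.6
= 2.4 J

2.4 J


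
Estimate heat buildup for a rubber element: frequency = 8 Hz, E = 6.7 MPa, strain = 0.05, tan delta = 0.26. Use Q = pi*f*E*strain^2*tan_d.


Q = pi * f * E * strain^2 * tan_d
= pi * 8 * 6.7 * 0.05^2 * 0.26
= pi * 8 * 6.7 * 0.0025 * 0.26
= 0.1095

Q = 0.1095


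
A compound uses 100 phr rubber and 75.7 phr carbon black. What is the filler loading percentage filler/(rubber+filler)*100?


Filler % = filler / (rubber + filler) * 100
= 75.7 / (100 + 75.7) * 100
= 75.7 / 175.7 * 100
= 43.08%

43.08%


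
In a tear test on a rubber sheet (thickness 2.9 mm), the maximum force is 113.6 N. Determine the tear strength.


Tear strength = force / thickness
= 113.6 / 2.9
= 39.17 N/mm

39.17 N/mm


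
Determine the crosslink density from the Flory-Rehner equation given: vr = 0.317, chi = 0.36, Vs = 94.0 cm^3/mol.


ln(1 - vr) = ln(1 - 0.317) = -0.3813
Numerator = -((-0.3813) + 0.317 + 0.36 * 0.317^2) = 0.0281
Denominator = 94.0 * (0.317^(1/3) - 0.317/2) = 49.1945
nu = 0.0281 / 49.1945 = 5.7088e-04 mol/cm^3

5.7088e-04 mol/cm^3


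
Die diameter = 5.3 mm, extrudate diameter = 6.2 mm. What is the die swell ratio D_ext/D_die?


Die swell ratio = D_extrudate / D_die
= 6.2 / 5.3
= 1.17

Die swell = 1.17


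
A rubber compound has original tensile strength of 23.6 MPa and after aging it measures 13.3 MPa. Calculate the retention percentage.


Retention = aged / original * 100
= 13.3 / 23.6 * 100
= 56.4%

56.4%


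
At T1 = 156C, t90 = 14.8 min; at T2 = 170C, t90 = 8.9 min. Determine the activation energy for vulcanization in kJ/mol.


T1 = 429.15 K, T2 = 443.15 K
1/T1 - 1/T2 = 7.3615e-05
ln(t1/t2) = ln(14.8/8.9) = 0.5086
Ea = 8.314 * 0.5086 / 7.3615e-05 = 57437.7785 J/mol
Ea = 57.44 kJ/mol

57.44 kJ/mol


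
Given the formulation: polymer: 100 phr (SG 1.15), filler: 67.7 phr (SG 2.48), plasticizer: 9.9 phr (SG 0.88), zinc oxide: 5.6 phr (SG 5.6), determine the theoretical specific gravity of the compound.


Sum of weights = 183.2
Volume contributions:
  polymer: 100/1.15 = 86.9565
  filler: 67.7/2.48 = 27.2984
  plasticizer: 9.9/0.88 = 11.2500
  zinc oxide: 5.6/5.6 = 1.0000
Sum of volumes = 126.5049
SG = 183.2 / 126.5049 = 1.448

SG = 1.448


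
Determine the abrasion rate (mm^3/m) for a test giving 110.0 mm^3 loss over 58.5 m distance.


Rate = volume_loss / distance
= 110.0 / 58.5
= 1.88 mm^3/m

1.88 mm^3/m


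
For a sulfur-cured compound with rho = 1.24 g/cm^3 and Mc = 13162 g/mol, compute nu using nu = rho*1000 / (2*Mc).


nu = rho * 1000 / (2 * Mc)
nu = 1.24 * 1000 / (2 * 13162)
nu = 1240.0 / 26324
nu = 0.0471 mol/L

0.0471 mol/L


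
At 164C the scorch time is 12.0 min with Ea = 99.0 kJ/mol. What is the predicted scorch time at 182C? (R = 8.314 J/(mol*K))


Convert temperatures: T1 = 164 + 273.15 = 437.15 K, T2 = 182 + 273.15 = 455.15 K
ts2_new = 12.0 * exp(99000 / 8.314 * (1/455.15 - 1/437.15))
1/T2 - 1/T1 = -9.0466e-05
ts2_new = 4.09 min

4.09 min


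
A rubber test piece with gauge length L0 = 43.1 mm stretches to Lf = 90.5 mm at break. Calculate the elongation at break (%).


Elongation = (Lf - L0) / L0 * 100
= (90.5 - 43.1) / 43.1 * 100
= 47.4 / 43.1 * 100
= 110.0%

110.0%


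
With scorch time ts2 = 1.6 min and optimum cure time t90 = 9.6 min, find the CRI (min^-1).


CRI = 100 / (t90 - ts2)
= 100 / (9.6 - 1.6)
= 100 / 8.0
= 12.5 min^-1

12.5 min^-1


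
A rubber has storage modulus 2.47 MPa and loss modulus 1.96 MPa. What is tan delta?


tan delta = E'' / E'
= 1.96 / 2.47
= 0.7935

tan delta = 0.7935


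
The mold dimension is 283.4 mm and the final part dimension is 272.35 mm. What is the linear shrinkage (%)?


Shrinkage = (mold - part) / mold * 100
= (283.4 - 272.35) / 283.4 * 100
= 11.05 / 283.4 * 100
= 3.9%

3.9%


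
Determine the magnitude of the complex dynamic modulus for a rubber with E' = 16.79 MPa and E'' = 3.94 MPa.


|E*| = sqrt(E'^2 + E''^2)
= sqrt(16.79^2 + 3.94^2)
= sqrt(281.9041 + 15.5236)
= 17.246 MPa

17.246 MPa


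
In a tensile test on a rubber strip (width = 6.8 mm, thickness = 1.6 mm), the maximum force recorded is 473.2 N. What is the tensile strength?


Area = width * thickness = 6.8 * 1.6 = 10.88 mm^2
TS = force / area = 473.2 / 10.88 = 43.49 MPa

43.49 MPa


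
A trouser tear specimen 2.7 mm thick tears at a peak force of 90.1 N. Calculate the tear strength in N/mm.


Tear strength = force / thickness
= 90.1 / 2.7
= 33.37 N/mm

33.37 N/mm


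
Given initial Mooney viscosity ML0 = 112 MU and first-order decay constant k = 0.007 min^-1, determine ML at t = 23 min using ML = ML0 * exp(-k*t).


ML = ML0 * exp(-k * t)
ML = 112 * exp(-0.007 * 23)
ML = 112 * 0.8513
ML = 95.34 MU

95.34 MU


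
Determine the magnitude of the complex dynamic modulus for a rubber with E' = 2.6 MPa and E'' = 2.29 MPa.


|E*| = sqrt(E'^2 + E''^2)
= sqrt(2.6^2 + 2.29^2)
= sqrt(6.7600 + 5.2441)
= 3.465 MPa

3.465 MPa


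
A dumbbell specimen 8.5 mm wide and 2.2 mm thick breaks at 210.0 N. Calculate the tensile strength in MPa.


Area = width * thickness = 8.5 * 2.2 = 18.7 mm^2
TS = force / area = 210.0 / 18.7 = 11.23 MPa

11.23 MPa


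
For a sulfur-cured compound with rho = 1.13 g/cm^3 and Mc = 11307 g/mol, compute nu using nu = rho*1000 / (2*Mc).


nu = rho * 1000 / (2 * Mc)
nu = 1.13 * 1000 / (2 * 11307)
nu = 1130.0 / 22614
nu = 0.0500 mol/L

0.0500 mol/L


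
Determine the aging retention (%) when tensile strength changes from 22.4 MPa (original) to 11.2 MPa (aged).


Retention = aged / original * 100
= 11.2 / 22.4 * 100
= 50.0%

50.0%


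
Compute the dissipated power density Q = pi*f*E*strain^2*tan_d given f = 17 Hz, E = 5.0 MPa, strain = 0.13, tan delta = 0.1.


Q = pi * f * E * strain^2 * tan_d
= pi * 17 * 5.0 * 0.13^2 * 0.1
= pi * 17 * 5.0 * 0.0169 * 0.1
= 0.4513

Q = 0.4513


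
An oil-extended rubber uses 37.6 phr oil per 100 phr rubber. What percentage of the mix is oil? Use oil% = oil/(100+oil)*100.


Oil % = oil / (100 + oil) * 100
= 37.6 / (100 + 37.6) * 100
= 37.6 / 137.6 * 100
= 27.33%

27.33%


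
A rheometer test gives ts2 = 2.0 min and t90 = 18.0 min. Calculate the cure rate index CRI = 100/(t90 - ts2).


CRI = 100 / (t90 - ts2)
= 100 / (18.0 - 2.0)
= 100 / 16.0
= 6.25 min^-1

6.25 min^-1


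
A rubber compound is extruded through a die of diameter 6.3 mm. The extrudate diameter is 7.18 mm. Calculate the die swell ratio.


Die swell ratio = D_extrudate / D_die
= 7.18 / 6.3
= 1.14

Die swell = 1.14


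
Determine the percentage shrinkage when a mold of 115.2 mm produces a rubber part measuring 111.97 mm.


Shrinkage = (mold - part) / mold * 100
= (115.2 - 111.97) / 115.2 * 100
= 3.23 / 115.2 * 100
= 2.8%

2.8%


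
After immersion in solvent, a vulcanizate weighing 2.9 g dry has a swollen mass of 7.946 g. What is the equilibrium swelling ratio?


Q = W_swollen / W_dry
Q = 7.946 / 2.9
Q = 2.74

Q = 2.74


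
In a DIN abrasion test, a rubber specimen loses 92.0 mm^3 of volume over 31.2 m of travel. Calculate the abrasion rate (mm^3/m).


Rate = volume_loss / distance
= 92.0 / 31.2
= 2.949 mm^3/m

2.949 mm^3/m


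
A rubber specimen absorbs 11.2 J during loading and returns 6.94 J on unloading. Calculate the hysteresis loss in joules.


Hysteresis loss = loading - unloading
= 11.2 - 6.94
= 4.26 J

4.26 J


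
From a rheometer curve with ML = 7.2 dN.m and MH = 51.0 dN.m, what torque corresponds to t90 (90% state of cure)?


M90 = ML + 0.9 * (MH - ML)
M90 = 7.2 + 0.9 * (51.0 - 7.2)
M90 = 7.2 + 0.9 * 43.8
M90 = 46.62 dN.m

46.62 dN.m


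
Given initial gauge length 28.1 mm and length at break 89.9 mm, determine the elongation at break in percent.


Elongation = (Lf - L0) / L0 * 100
= (89.9 - 28.1) / 28.1 * 100
= 61.8 / 28.1 * 100
= 219.9%

219.9%


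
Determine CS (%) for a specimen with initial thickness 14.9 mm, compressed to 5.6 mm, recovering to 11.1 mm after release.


CS = (t0 - recovered) / (t0 - ts) * 100
= (14.9 - 11.1) / (14.9 - 5.6) * 100
= 3.8 / 9.3 * 100
= 40.9%

40.9%


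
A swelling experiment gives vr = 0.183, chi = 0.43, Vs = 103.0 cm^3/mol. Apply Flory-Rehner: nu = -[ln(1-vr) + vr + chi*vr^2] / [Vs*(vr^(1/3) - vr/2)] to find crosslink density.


ln(1 - vr) = ln(1 - 0.183) = -0.2021
Numerator = -((-0.2021) + 0.183 + 0.43 * 0.183^2) = 0.0047
Denominator = 103.0 * (0.183^(1/3) - 0.183/2) = 49.0528
nu = 0.0047 / 49.0528 = 9.6139e-05 mol/cm^3

9.6139e-05 mol/cm^3


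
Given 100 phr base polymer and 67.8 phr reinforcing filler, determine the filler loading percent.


Filler % = filler / (rubber + filler) * 100
= 67.8 / (100 + 67.8) * 100
= 67.8 / 167.8 * 100
= 40.41%

40.41%


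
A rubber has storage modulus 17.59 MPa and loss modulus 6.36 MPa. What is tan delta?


tan delta = E'' / E'
= 6.36 / 17.59
= 0.3616

tan delta = 0.3616


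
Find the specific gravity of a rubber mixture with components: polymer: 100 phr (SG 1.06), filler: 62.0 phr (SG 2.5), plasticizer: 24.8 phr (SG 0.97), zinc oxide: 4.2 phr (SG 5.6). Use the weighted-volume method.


Sum of weights = 191.0
Volume contributions:
  polymer: 100/1.06 = 94.3396
  filler: 62.0/2.5 = 24.8000
  plasticizer: 24.8/0.97 = 25.5670
  zinc oxide: 4.2/5.6 = 0.7500
Sum of volumes = 145.4566
SG = 191.0 / 145.4566 = 1.313

SG = 1.313


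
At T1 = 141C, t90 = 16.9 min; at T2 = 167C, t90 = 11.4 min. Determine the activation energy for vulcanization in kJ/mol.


T1 = 414.15 K, T2 = 440.15 K
1/T1 - 1/T2 = 1.4263e-04
ln(t1/t2) = ln(16.9/11.4) = 0.3937
Ea = 8.314 * 0.3937 / 1.4263e-04 = 22948.8408 J/mol
Ea = 22.95 kJ/mol

22.95 kJ/mol


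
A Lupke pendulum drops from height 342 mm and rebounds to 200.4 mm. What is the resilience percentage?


Resilience = h_rebound / h_drop * 100
= 200.4 / 342 * 100
= 58.6%

58.6%


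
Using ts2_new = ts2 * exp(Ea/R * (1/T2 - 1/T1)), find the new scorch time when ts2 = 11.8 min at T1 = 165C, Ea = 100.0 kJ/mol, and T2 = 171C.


Convert temperatures: T1 = 165 + 273.15 = 438.15 K, T2 = 171 + 273.15 = 444.15 K
ts2_new = 11.8 * exp(100000 / 8.314 * (1/444.15 - 1/438.15))
1/T2 - 1/T1 = -3.0832e-05
ts2_new = 8.14 min

8.14 min


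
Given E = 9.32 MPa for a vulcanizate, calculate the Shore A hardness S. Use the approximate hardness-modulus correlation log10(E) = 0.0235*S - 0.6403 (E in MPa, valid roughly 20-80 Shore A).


log10(E) = 0.0235*S - 0.6403  =>  S = (log10(E) + 0.6403) / 0.0235
log10(9.32) = 0.969416
S = (0.969416 + 0.6403) / 0.0235 = 1.609716 / 0.0235
S = 68.5

Shore A = 68.5


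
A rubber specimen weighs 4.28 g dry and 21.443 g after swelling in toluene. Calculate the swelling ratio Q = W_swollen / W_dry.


Q = W_swollen / W_dry
Q = 21.443 / 4.28
Q = 5.01

Q = 5.01


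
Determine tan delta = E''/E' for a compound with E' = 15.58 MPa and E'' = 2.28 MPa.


tan delta = E'' / E'
= 2.28 / 15.58
= 0.1463

tan delta = 0.1463


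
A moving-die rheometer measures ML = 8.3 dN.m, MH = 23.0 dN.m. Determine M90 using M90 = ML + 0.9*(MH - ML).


M90 = ML + 0.9 * (MH - ML)
M90 = 8.3 + 0.9 * (23.0 - 8.3)
M90 = 8.3 + 0.9 * 14.7
M90 = 21.53 dN.m

21.53 dN.m


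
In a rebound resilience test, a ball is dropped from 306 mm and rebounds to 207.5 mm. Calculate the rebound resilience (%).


Resilience = h_rebound / h_drop * 100
= 207.5 / 306 * 100
= 67.8%

67.8%


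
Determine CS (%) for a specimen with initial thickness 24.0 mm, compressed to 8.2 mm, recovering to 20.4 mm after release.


CS = (t0 - recovered) / (t0 - ts) * 100
= (24.0 - 20.4) / (24.0 - 8.2) * 100
= 3.6 / 15.8 * 100
= 22.8%

22.8%


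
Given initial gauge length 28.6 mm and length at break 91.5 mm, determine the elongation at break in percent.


Elongation = (Lf - L0) / L0 * 100
= (91.5 - 28.6) / 28.6 * 100
= 62.9 / 28.6 * 100
= 219.9%

219.9%


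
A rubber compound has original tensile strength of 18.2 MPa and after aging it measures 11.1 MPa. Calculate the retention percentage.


Retention = aged / original * 100
= 11.1 / 18.2 * 100
= 61.0%

61.0%


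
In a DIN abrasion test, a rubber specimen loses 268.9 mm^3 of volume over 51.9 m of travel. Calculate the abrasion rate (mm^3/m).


Rate = volume_loss / distance
= 268.9 / 51.9
= 5.181 mm^3/m

5.181 mm^3/m


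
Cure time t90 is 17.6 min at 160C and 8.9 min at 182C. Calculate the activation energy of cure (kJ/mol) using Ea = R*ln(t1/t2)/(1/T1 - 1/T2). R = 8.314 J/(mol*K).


T1 = 433.15 K, T2 = 455.15 K
1/T1 - 1/T2 = 1.1159e-04
ln(t1/t2) = ln(17.6/8.9) = 0.6818
Ea = 8.314 * 0.6818 / 1.1159e-04 = 50800.4474 J/mol
Ea = 50.8 kJ/mol

50.8 kJ/mol


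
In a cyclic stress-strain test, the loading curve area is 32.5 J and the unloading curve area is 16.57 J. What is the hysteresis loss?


Hysteresis loss = loading - unloading
= 32.5 - 16.57
= 15.93 J

15.93 J


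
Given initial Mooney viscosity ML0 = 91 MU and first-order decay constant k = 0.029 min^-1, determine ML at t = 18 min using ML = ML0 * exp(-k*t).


ML = ML0 * exp(-k * t)
ML = 91 * exp(-0.029 * 18)
ML = 91 * 0.5933
ML = 53.99 MU

53.99 MU


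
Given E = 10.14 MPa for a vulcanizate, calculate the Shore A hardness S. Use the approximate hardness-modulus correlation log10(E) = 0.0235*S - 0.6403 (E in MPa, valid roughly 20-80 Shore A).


log10(E) = 0.0235*S - 0.6403  =>  S = (log10(E) + 0.6403) / 0.0235
log10(10.14) = 1.006038
S = (1.006038 + 0.6403) / 0.0235 = 1.646338 / 0.0235
S = 70.1

Shore A = 70.1


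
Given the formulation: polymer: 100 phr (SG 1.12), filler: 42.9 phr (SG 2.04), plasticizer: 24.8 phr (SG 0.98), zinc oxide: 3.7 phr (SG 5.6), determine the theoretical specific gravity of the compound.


Sum of weights = 171.4
Volume contributions:
  polymer: 100/1.12 = 89.2857
  filler: 42.9/2.04 = 21.0294
  plasticizer: 24.8/0.98 = 25.3061
  zinc oxide: 3.7/5.6 = 0.6607
Sum of volumes = 136.2820
SG = 171.4 / 136.2820 = 1.258

SG = 1.258


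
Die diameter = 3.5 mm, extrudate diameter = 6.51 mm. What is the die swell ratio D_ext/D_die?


Die swell ratio = D_extrudate / D_die
= 6.51 / 3.5
= 1.86

Die swell = 1.86


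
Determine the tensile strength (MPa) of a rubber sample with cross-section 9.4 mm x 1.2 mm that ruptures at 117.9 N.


Area = width * thickness = 9.4 * 1.2 = 11.28 mm^2
TS = force / area = 117.9 / 11.28 = 10.45 MPa

10.45 MPa


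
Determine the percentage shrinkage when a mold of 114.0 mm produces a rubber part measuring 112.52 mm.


Shrinkage = (mold - part) / mold * 100
= (114.0 - 112.52) / 114.0 * 100
= 1.48 / 114.0 * 100
= 1.3%

1.3%


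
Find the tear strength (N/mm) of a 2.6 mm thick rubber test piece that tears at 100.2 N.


Tear strength = force / thickness
= 100.2 / 2.6
= 38.54 N/mm

38.54 N/mm


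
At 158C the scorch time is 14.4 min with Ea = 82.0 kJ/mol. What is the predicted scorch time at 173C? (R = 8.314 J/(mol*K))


Convert temperatures: T1 = 158 + 273.15 = 431.15 K, T2 = 173 + 273.15 = 446.15 K
ts2_new = 14.4 * exp(82000 / 8.314 * (1/446.15 - 1/431.15))
1/T2 - 1/T1 = -7.7980e-05
ts2_new = 6.67 min

6.67 min


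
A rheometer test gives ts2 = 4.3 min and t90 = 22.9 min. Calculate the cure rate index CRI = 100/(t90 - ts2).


CRI = 100 / (t90 - ts2)
= 100 / (22.9 - 4.3)
= 100 / 18.6
= 5.38 min^-1

5.38 min^-1


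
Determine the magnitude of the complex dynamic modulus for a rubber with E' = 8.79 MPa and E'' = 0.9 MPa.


|E*| = sqrt(E'^2 + E''^2)
= sqrt(8.79^2 + 0.9^2)
= sqrt(77.2641 + 0.8100)
= 8.836 MPa

8.836 MPa


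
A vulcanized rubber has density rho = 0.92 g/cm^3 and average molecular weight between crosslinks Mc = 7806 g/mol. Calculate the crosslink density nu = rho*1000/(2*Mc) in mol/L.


nu = rho * 1000 / (2 * Mc)
nu = 0.92 * 1000 / (2 * 7806)
nu = 920.0 / 15612
nu = 0.0589 mol/L

0.0589 mol/L


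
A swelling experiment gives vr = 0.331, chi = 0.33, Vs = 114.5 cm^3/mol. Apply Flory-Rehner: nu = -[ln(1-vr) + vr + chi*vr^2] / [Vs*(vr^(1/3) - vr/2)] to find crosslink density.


ln(1 - vr) = ln(1 - 0.331) = -0.4020
Numerator = -((-0.4020) + 0.331 + 0.33 * 0.331^2) = 0.0348
Denominator = 114.5 * (0.331^(1/3) - 0.331/2) = 60.2544
nu = 0.0348 / 60.2544 = 5.7782e-04 mol/cm^3

5.7782e-04 mol/cm^3


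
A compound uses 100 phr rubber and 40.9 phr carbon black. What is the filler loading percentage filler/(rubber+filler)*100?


Filler % = filler / (rubber + filler) * 100
= 40.9 / (100 + 40.9) * 100
= 40.9 / 140.9 * 100
= 29.03%

29.03%


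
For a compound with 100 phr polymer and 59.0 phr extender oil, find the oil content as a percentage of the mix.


Oil % = oil / (100 + oil) * 100
= 59.0 / (100 + 59.0) * 100
= 59.0 / 159.0 * 100
= 37.11%

37.11%


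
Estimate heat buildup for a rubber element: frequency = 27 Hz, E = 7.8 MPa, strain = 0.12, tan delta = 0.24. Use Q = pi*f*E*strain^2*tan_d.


Q = pi * f * E * strain^2 * tan_d
= pi * 27 * 7.8 * 0.12^2 * 0.24
= pi * 27 * 7.8 * 0.0144 * 0.24
= 2.2866

Q = 2.2866


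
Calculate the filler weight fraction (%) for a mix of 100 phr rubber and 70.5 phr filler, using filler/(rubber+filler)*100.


Filler % = filler / (rubber + filler) * 100
= 70.5 / (100 + 70.5) * 100
= 70.5 / 170.5 * 100
= 41.35%

41.35%


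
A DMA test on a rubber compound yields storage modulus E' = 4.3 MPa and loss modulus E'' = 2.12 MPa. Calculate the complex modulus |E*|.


|E*| = sqrt(E'^2 + E''^2)
= sqrt(4.3^2 + 2.12^2)
= sqrt(18.4900 + 4.4944)
= 4.794 MPa

4.794 MPa


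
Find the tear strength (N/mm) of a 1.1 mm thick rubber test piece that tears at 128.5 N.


Tear strength = force / thickness
= 128.5 / 1.1
= 116.82 N/mm

116.82 N/mm


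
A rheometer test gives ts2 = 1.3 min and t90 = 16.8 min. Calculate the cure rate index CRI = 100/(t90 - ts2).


CRI = 100 / (t90 - ts2)
= 100 / (16.8 - 1.3)
= 100 / 15.5
= 6.45 min^-1

6.45 min^-1


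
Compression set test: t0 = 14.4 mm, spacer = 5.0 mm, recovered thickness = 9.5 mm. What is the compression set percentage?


CS = (t0 - recovered) / (t0 - ts) * 100
= (14.4 - 9.5) / (14.4 - 5.0) * 100
= 4.9 / 9.4 * 100
= 52.1%

52.1%


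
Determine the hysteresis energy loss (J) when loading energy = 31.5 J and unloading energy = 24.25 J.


Hysteresis loss = loading - unloading
= 31.5 - 24.25
= 7.25 J

7.25 J


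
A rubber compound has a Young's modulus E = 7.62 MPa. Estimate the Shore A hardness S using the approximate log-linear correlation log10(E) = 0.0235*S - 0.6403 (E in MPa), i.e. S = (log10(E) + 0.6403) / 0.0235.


log10(E) = 0.0235*S - 0.6403  =>  S = (log10(E) + 0.6403) / 0.0235
log10(7.62) = 0.881955
S = (0.881955 + 0.6403) / 0.0235 = 1.522255 / 0.0235
S = 64.8

Shore A = 64.8


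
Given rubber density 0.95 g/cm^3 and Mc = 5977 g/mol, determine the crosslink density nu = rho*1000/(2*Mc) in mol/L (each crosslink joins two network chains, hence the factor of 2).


nu = rho * 1000 / (2 * Mc)
nu = 0.95 * 1000 / (2 * 5977)
nu = 950.0 / 11954
nu = 0.0795 mol/L

0.0795 mol/L


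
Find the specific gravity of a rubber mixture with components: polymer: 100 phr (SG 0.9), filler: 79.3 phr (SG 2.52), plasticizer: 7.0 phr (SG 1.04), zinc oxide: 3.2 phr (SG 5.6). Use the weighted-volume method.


Sum of weights = 189.5
Volume contributions:
  polymer: 100/0.9 = 111.1111
  filler: 79.3/2.52 = 31.4683
  plasticizer: 7.0/1.04 = 6.7308
  zinc oxide: 3.2/5.6 = 0.5714
Sum of volumes = 149.8816
SG = 189.5 / 149.8816 = 1.264

SG = 1.264


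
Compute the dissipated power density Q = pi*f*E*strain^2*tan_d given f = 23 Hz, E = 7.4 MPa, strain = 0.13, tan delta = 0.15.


Q = pi * f * E * strain^2 * tan_d
= pi * 23 * 7.4 * 0.13^2 * 0.15
= pi * 23 * 7.4 * 0.0169 * 0.15
= 1.3555

Q = 1.3555


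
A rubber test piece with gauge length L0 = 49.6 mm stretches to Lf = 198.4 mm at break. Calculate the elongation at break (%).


Elongation = (Lf - L0) / L0 * 100
= (198.4 - 49.6) / 49.6 * 100
= 148.8 / 49.6 * 100
= 300.0%

300.0%


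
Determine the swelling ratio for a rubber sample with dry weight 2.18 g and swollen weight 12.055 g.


Q = W_swollen / W_dry
Q = 12.055 / 2.18
Q = 5.53

Q = 5.53


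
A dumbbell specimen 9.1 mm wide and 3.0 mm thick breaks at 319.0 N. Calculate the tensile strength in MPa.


Area = width * thickness = 9.1 * 3.0 = 27.3 mm^2
TS = force / area = 319.0 / 27.3 = 11.68 MPa

11.68 MPa


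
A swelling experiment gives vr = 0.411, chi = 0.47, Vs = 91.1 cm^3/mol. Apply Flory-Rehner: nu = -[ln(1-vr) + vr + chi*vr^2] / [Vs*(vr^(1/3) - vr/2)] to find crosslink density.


ln(1 - vr) = ln(1 - 0.411) = -0.5293
Numerator = -((-0.5293) + 0.411 + 0.47 * 0.411^2) = 0.0389
Denominator = 91.1 * (0.411^(1/3) - 0.411/2) = 49.0117
nu = 0.0389 / 49.0117 = 7.9443e-04 mol/cm^3

7.9443e-04 mol/cm^3


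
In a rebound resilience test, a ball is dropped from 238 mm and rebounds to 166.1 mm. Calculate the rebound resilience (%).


Resilience = h_rebound / h_drop * 100
= 166.1 / 238 * 100
= 69.8%

69.8%


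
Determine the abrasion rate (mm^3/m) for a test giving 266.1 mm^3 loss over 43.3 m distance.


Rate = volume_loss / distance
= 266.1 / 43.3
= 6.145 mm^3/m

6.145 mm^3/m


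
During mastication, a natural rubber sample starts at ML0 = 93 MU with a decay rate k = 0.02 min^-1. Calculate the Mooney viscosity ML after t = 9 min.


ML = ML0 * exp(-k * t)
ML = 93 * exp(-0.02 * 9)
ML = 93 * 0.8353
ML = 77.68 MU

77.68 MU


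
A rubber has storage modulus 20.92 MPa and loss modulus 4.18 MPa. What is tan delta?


tan delta = E'' / E'
= 4.18 / 20.92
= 0.1998

tan delta = 0.1998


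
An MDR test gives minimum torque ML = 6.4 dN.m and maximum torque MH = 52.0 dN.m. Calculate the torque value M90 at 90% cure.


M90 = ML + 0.9 * (MH - ML)
M90 = 6.4 + 0.9 * (52.0 - 6.4)
M90 = 6.4 + 0.9 * 45.6
M90 = 47.44 dN.m

47.44 dN.m


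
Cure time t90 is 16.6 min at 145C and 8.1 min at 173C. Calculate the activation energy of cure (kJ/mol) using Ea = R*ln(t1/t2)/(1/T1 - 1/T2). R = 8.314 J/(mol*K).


T1 = 418.15 K, T2 = 446.15 K
1/T1 - 1/T2 = 1.5009e-04
ln(t1/t2) = ln(16.6/8.1) = 0.7175
Ea = 8.314 * 0.7175 / 1.5009e-04 = 39747.5420 J/mol
Ea = 39.75 kJ/mol

39.75 kJ/mol


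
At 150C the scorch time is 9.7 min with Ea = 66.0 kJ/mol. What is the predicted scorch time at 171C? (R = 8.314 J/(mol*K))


Convert temperatures: T1 = 150 + 273.15 = 423.15 K, T2 = 171 + 273.15 = 444.15 K
ts2_new = 9.7 * exp(66000 / 8.314 * (1/444.15 - 1/423.15))
1/T2 - 1/T1 = -1.1174e-04
ts2_new = 4.0 min

4.0 min


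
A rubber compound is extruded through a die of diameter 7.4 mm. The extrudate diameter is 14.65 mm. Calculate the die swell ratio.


Die swell ratio = D_extrudate / D_die
= 14.65 / 7.4
= 1.98

Die swell = 1.98


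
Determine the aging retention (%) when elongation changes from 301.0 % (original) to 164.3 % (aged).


Retention = aged / original * 100
= 164.3 / 301.0 * 100
= 54.6%

54.6%


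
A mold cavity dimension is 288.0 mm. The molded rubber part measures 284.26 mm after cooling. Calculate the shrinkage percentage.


Shrinkage = (mold - part) / mold * 100
= (288.0 - 284.26) / 288.0 * 100
= 3.74 / 288.0 * 100
= 1.3%

1.3%


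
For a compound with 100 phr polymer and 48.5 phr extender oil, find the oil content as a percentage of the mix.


Oil % = oil / (100 + oil) * 100
= 48.5 / (100 + 48.5) * 100
= 48.5 / 148.5 * 100
= 32.66%

32.66%


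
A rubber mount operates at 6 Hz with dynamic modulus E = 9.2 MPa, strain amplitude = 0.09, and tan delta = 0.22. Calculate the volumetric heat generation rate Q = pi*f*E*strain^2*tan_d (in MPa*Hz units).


Q = pi * f * E * strain^2 * tan_d
= pi * 6 * 9.2 * 0.09^2 * 0.22
= pi * 6 * 9.2 * 0.0081 * 0.22
= 0.3090

Q = 0.3090


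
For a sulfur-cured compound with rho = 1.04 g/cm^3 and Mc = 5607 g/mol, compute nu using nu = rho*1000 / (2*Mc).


nu = rho * 1000 / (2 * Mc)
nu = 1.04 * 1000 / (2 * 5607)
nu = 1040.0 / 11214
nu = 0.0927 mol/L

0.0927 mol/L


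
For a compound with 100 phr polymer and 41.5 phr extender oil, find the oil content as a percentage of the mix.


Oil % = oil / (100 + oil) * 100
= 41.5 / (100 + 41.5) * 100
= 41.5 / 141.5 * 100
= 29.33%

29.33%


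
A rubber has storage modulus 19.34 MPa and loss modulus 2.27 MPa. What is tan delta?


tan delta = E'' / E'
= 2.27 / 19.34
= 0.1174

tan delta = 0.1174


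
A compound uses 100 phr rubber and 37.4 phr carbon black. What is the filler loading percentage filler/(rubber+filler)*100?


Filler % = filler / (rubber + filler) * 100
= 37.4 / (100 + 37.4) * 100
= 37.4 / 137.4 * 100
= 27.22%

27.22%


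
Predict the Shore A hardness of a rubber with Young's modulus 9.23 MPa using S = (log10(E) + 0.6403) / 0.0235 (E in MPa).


log10(E) = 0.0235*S - 0.6403  =>  S = (log10(E) + 0.6403) / 0.0235
log10(9.23) = 0.965202
S = (0.965202 + 0.6403) / 0.0235 = 1.605502 / 0.0235
S = 68.3

Shore A = 68.3


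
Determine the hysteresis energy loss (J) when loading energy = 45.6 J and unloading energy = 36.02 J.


Hysteresis loss = loading - unloading
= 45.6 - 36.02
= 9.58 J

9.58 J


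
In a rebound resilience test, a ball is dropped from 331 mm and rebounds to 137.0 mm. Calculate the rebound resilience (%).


Resilience = h_rebound / h_drop * 100
= 137.0 / 331 * 100
= 41.4%

41.4%


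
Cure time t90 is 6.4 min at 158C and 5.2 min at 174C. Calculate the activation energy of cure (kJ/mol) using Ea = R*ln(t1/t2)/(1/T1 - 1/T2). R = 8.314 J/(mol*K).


T1 = 431.15 K, T2 = 447.15 K
1/T1 - 1/T2 = 8.2992e-05
ln(t1/t2) = ln(6.4/5.2) = 0.2076
Ea = 8.314 * 0.2076 / 8.2992e-05 = 20800.8630 J/mol
Ea = 20.8 kJ/mol

20.8 kJ/mol


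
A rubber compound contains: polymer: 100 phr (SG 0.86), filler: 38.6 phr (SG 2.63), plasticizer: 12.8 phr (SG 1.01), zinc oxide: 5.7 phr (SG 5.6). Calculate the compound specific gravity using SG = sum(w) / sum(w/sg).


Sum of weights = 157.1
Volume contributions:
  polymer: 100/0.86 = 116.2791
  filler: 38.6/2.63 = 14.6768
  plasticizer: 12.8/1.01 = 12.6733
  zinc oxide: 5.7/5.6 = 1.0179
Sum of volumes = 144.6470
SG = 157.1 / 144.6470 = 1.086

SG = 1.086


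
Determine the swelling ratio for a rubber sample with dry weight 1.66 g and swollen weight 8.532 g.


Q = W_swollen / W_dry
Q = 8.532 / 1.66
Q = 5.14

Q = 5.14


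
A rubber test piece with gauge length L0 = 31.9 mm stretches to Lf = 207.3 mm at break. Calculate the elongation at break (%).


Elongation = (Lf - L0) / L0 * 100
= (207.3 - 31.9) / 31.9 * 100
= 175.4 / 31.9 * 100
= 549.8%

549.8%


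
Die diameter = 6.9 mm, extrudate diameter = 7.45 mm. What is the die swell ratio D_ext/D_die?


Die swell ratio = D_extrudate / D_die
= 7.45 / 6.9
= 1.08

Die swell = 1.08


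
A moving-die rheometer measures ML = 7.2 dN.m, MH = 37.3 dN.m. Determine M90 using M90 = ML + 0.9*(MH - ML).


M90 = ML + 0.9 * (MH - ML)
M90 = 7.2 + 0.9 * (37.3 - 7.2)
M90 = 7.2 + 0.9 * 30.1
M90 = 34.29 dN.m

34.29 dN.m


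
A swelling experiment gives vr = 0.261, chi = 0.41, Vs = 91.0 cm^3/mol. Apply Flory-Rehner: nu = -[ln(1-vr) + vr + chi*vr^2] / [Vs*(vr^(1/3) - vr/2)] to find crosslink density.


ln(1 - vr) = ln(1 - 0.261) = -0.3025
Numerator = -((-0.3025) + 0.261 + 0.41 * 0.261^2) = 0.0135
Denominator = 91.0 * (0.261^(1/3) - 0.261/2) = 46.2797
nu = 0.0135 / 46.2797 = 2.9230e-04 mol/cm^3

2.9230e-04 mol/cm^3


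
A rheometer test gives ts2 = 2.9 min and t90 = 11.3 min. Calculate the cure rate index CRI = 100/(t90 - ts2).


CRI = 100 / (t90 - ts2)
= 100 / (11.3 - 2.9)
= 100 / 8.4
= 11.9 min^-1

11.9 min^-1


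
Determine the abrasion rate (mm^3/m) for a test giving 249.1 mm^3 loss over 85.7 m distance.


Rate = volume_loss / distance
= 249.1 / 85.7
= 2.907 mm^3/m

2.907 mm^3/m


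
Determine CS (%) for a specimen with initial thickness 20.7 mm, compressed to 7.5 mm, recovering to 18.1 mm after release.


CS = (t0 - recovered) / (t0 - ts) * 100
= (20.7 - 18.1) / (20.7 - 7.5) * 100
= 2.6 / 13.2 * 100
= 19.7%

19.7%


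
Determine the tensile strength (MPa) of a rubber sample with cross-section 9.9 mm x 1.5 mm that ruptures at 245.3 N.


Area = width * thickness = 9.9 * 1.5 = 14.85 mm^2
TS = force / area = 245.3 / 14.85 = 16.52 MPa

16.52 MPa


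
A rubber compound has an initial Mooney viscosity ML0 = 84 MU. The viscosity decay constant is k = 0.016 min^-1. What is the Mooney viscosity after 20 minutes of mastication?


ML = ML0 * exp(-k * t)
ML = 84 * exp(-0.016 * 20)
ML = 84 * 0.7261
ML = 61.0 MU

61.0 MU


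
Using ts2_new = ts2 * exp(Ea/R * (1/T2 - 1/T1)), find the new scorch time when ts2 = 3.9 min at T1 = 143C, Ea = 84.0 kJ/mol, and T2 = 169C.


Convert temperatures: T1 = 143 + 273.15 = 416.15 K, T2 = 169 + 273.15 = 442.15 K
ts2_new = 3.9 * exp(84000 / 8.314 * (1/442.15 - 1/416.15))
1/T2 - 1/T1 = -1.4130e-04
ts2_new = 0.94 min

0.94 min


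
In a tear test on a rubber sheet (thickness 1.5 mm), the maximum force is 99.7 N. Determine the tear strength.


Tear strength = force / thickness
= 99.7 / 1.5
= 66.47 N/mm

66.47 N/mm


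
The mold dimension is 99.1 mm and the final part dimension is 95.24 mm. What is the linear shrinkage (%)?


Shrinkage = (mold - part) / mold * 100
= (99.1 - 95.24) / 99.1 * 100
= 3.86 / 99.1 * 100
= 3.9%

3.9%


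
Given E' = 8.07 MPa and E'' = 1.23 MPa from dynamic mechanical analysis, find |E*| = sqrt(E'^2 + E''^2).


|E*| = sqrt(E'^2 + E''^2)
= sqrt(8.07^2 + 1.23^2)
= sqrt(65.1249 + 1.5129)
= 8.163 MPa

8.163 MPa


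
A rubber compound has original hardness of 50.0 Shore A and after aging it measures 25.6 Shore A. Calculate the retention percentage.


Retention = aged / original * 100
= 25.6 / 50.0 * 100
= 51.2%

51.2%


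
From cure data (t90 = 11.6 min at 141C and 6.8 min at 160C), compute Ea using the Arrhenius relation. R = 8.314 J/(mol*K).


T1 = 414.15 K, T2 = 433.15 K
1/T1 - 1/T2 = 1.0592e-04
ln(t1/t2) = ln(11.6/6.8) = 0.5341
Ea = 8.314 * 0.5341 / 1.0592e-04 = 41923.8096 J/mol
Ea = 41.92 kJ/mol

41.92 kJ/mol


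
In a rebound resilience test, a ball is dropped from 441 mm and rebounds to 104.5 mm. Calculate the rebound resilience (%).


Resilience = h_rebound / h_drop * 100
= 104.5 / 441 * 100
= 23.7%

23.7%


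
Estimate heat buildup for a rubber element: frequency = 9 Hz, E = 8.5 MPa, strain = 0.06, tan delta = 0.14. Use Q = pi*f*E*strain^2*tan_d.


Q = pi * f * E * strain^2 * tan_d
= pi * 9 * 8.5 * 0.06^2 * 0.14
= pi * 9 * 8.5 * 0.0036 * 0.14
= 0.1211

Q = 0.1211


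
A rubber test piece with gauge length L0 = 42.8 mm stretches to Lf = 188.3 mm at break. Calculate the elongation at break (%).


Elongation = (Lf - L0) / L0 * 100
= (188.3 - 42.8) / 42.8 * 100
= 145.5 / 42.8 * 100
= 340.0%

340.0%


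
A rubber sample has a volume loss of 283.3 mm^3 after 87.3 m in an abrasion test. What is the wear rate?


Rate = volume_loss / distance
= 283.3 / 87.3
= 3.245 mm^3/m

3.245 mm^3/m


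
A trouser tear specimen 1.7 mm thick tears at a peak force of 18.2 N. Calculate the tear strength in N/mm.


Tear strength = force / thickness
= 18.2 / 1.7
= 10.71 N/mm

10.71 N/mm


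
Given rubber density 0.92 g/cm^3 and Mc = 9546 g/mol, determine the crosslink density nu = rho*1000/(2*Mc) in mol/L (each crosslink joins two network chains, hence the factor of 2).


nu = rho * 1000 / (2 * Mc)
nu = 0.92 * 1000 / (2 * 9546)
nu = 920.0 / 19092
nu = 0.0482 mol/L

0.0482 mol/L


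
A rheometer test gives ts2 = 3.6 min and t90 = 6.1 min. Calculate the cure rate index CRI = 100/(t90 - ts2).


CRI = 100 / (t90 - ts2)
= 100 / (6.1 - 3.6)
= 100 / 2.5
= 40.0 min^-1

40.0 min^-1


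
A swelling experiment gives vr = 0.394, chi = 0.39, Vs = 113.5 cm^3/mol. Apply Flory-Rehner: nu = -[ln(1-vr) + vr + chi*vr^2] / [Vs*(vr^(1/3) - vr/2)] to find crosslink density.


ln(1 - vr) = ln(1 - 0.394) = -0.5009
Numerator = -((-0.5009) + 0.394 + 0.39 * 0.394^2) = 0.0463
Denominator = 113.5 * (0.394^(1/3) - 0.394/2) = 60.8478
nu = 0.0463 / 60.8478 = 7.6146e-04 mol/cm^3

7.6146e-04 mol/cm^3


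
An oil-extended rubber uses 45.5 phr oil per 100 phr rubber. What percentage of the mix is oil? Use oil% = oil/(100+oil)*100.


Oil % = oil / (100 + oil) * 100
= 45.5 / (100 + 45.5) * 100
= 45.5 / 145.5 * 100
= 31.27%

31.27%


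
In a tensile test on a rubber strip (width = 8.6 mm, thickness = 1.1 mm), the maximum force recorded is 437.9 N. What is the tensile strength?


Area = width * thickness = 8.6 * 1.1 = 9.46 mm^2
TS = force / area = 437.9 / 9.46 = 46.29 MPa

46.29 MPa


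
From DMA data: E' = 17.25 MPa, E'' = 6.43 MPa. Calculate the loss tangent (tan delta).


tan delta = E'' / E'
= 6.43 / 17.25
= 0.3728

tan delta = 0.3728


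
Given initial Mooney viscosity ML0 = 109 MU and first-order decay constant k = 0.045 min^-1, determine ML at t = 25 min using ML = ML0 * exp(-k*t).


ML = ML0 * exp(-k * t)
ML = 109 * exp(-0.045 * 25)
ML = 109 * 0.3247
ML = 35.39 MU

35.39 MU


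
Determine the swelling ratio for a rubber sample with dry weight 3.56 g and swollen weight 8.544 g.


Q = W_swollen / W_dry
Q = 8.544 / 3.56
Q = 2.4

Q = 2.4


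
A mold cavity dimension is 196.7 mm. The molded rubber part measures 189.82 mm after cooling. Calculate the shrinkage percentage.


Shrinkage = (mold - part) / mold * 100
= (196.7 - 189.82) / 196.7 * 100
= 6.88 / 196.7 * 100
= 3.5%

3.5%


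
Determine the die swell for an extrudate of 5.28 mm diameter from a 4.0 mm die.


Die swell ratio = D_extrudate / D_die
= 5.28 / 4.0
= 1.32

Die swell = 1.32


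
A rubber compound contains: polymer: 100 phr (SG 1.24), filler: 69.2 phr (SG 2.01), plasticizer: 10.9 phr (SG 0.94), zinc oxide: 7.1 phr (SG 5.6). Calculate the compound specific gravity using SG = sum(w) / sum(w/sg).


Sum of weights = 187.2
Volume contributions:
  polymer: 100/1.24 = 80.6452
  filler: 69.2/2.01 = 34.4279
  plasticizer: 10.9/0.94 = 11.5957
  zinc oxide: 7.1/5.6 = 1.2679
Sum of volumes = 127.9366
SG = 187.2 / 127.9366 = 1.463

SG = 1.463


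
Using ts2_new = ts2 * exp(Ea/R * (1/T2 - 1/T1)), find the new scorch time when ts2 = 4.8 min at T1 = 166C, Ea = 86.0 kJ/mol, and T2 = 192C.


Convert temperatures: T1 = 166 + 273.15 = 439.15 K, T2 = 192 + 273.15 = 465.15 K
ts2_new = 4.8 * exp(86000 / 8.314 * (1/465.15 - 1/439.15))
1/T2 - 1/T1 = -1.2728e-04
ts2_new = 1.29 min

1.29 min


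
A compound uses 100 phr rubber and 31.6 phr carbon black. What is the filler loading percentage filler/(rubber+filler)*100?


Filler % = filler / (rubber + filler) * 100
= 31.6 / (100 + 31.6) * 100
= 31.6 / 131.6 * 100
= 24.01%

24.01%


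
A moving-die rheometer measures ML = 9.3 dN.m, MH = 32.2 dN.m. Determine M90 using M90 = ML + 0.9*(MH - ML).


M90 = ML + 0.9 * (MH - ML)
M90 = 9.3 + 0.9 * (32.2 - 9.3)
M90 = 9.3 + 0.9 * 22.9
M90 = 29.91 dN.m

29.91 dN.m


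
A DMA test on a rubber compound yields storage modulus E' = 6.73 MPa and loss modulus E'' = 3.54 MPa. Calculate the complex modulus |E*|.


|E*| = sqrt(E'^2 + E''^2)
= sqrt(6.73^2 + 3.54^2)
= sqrt(45.2929 + 12.5316)
= 7.604 MPa

7.604 MPa


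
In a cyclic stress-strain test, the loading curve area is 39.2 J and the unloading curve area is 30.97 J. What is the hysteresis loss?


Hysteresis loss = loading - unloading
= 39.2 - 30.97
= 8.23 J

8.23 J


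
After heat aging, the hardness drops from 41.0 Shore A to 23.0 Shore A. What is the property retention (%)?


Retention = aged / original * 100
= 23.0 / 41.0 * 100
= 56.1%

56.1%


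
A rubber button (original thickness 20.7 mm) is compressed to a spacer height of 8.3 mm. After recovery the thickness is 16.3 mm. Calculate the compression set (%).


CS = (t0 - recovered) / (t0 - ts) * 100
= (20.7 - 16.3) / (20.7 - 8.3) * 100
= 4.4 / 12.4 * 100
= 35.5%

35.5%
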